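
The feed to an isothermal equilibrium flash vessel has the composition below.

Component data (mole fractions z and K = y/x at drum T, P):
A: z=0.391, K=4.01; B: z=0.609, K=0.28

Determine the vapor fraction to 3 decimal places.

ψ = 0.341

Let ψ = V/F and solve Σ zᵢ(Kᵢ−1)/(1+ψ(Kᵢ−1)) = 0.
Feasibility: ΣzᵢKᵢ = 1.738, Σzᵢ/Kᵢ = 2.273 — both > 1, two phases present.
Binary case is linear: z₁(K₁−1)(1+ψ(K₂−1)) + z₂(K₂−1)(1+ψ(K₁−1)) = 0
⇒ ψ = [z₁(K₁−1)+z₂(K₂−1)] / [−(K₁−1)(K₂−1)] = 0.7384/2.1672 = 0.341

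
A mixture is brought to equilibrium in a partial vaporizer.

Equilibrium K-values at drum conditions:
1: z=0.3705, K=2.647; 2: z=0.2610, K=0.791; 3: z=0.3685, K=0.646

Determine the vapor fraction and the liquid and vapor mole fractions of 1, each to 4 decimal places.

ψ = 0.8547, x_1 = 0.1539, y_1 = 0.4073

Let ψ = V/F and solve Σ zᵢ(Kᵢ−1)/(1+ψ(Kᵢ−1)) = 0.
Feasibility: ΣzᵢKᵢ = 1.4252, Σzᵢ/Kᵢ = 1.0404 — both > 1, two phases present.
Iterate (Newton) starting at ψ = 0.38:
  ψ = 0.3800: g = 0.16534, g' = -0.4553 → ψ = 0.7431
  ψ = 0.7431: g = 0.03279, g' = -0.3042 → ψ = 0.8509
  ψ = 0.8509: g = 0.00107, g' = -0.2857 → ψ = 0.8547
Converged at ψ = 0.8547.
Compositions from xᵢ = zᵢ/(1+ψ(Kᵢ−1)), yᵢ = Kᵢxᵢ:
  1: x = 0.1539, y = 0.4073
  2: x = 0.3178, y = 0.2513
  3: x = 0.5284, y = 0.3413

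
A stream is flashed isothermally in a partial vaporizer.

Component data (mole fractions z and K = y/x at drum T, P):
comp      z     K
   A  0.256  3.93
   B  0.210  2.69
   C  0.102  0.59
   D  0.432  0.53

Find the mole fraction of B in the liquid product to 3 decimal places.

Rachford–Rice: g(ψ) = Σ zᵢ(Kᵢ−1)/(1+ψ(Kᵢ−1)) = 0.
Feasibility: ΣzᵢKᵢ = 1.860, Σzᵢ/Kᵢ = 1.131 — both > 1, two phases present.
Newton iteration, ψ⁰ = 0.65:
  ψ = 0.650: g = 0.0780, g' = -0.626 → ψ = 0.775
  ψ = 0.775: g = 0.0026, g' = -0.591 → ψ = 0.779
Converged at ψ = 0.779.
Compositions from xᵢ = zᵢ/(1+ψ(Kᵢ−1)), yᵢ = Kᵢxᵢ:
  A: x = 0.078, y = 0.307
  B: x = 0.091, y = 0.244
  C: x = 0.150, y = 0.088
  D: x = 0.681, y = 0.361

x_B = 0.091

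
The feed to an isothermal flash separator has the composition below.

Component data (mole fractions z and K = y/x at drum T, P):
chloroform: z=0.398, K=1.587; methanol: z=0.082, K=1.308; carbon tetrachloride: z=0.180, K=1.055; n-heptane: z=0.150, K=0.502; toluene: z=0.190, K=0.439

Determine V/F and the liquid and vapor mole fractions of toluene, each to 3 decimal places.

Material balance + equilibrium reduce to Σ zᵢ(Kᵢ−1)/(1+V/F(Kᵢ−1)) = 0.
g(0) = ΣzᵢKᵢ − 1 = 0.087 and g(1) = 1 − Σzᵢ/Kᵢ = -0.216, so a root lies in (0, 1).
Newton–Raphson from V/F = 0.5:
  V/F = 0.500: g = -0.0355, g' = -0.270 → V/F = 0.369
  V/F = 0.369: g = -0.0014, g' = -0.250 → V/F = 0.363
Converged at V/F = 0.363.
Compositions from xᵢ = zᵢ/(1+V/F(Kᵢ−1)), yᵢ = Kᵢxᵢ:
  chloroform: x = 0.328, y = 0.521
  methanol: x = 0.074, y = 0.096
  carbon tetrachloride: x = 0.176, y = 0.186
  n-heptane: x = 0.183, y = 0.092
  toluene: x = 0.239, y = 0.105

V/F = 0.363, x_toluene = 0.239, y_toluene = 0.105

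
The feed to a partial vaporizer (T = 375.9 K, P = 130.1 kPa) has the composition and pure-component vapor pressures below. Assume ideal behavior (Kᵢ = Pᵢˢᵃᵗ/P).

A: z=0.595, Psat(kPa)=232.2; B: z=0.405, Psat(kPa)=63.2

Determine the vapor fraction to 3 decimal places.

ψ = 0.641

Raoult's law: Kᵢ = Pᵢˢᵃᵗ/P = Pᵢˢᵃᵗ/130.1.
  K_A = 232.2/130.1 = 1.78478, K_B = 63.2/130.1 = 0.48578
Rachford–Rice: g(ψ) = Σ zᵢ(Kᵢ−1)/(1+ψ(Kᵢ−1)) = 0.
Check two-phase: ΣzᵢKᵢ = 1.259 > 1 and Σzᵢ/Kᵢ = 1.167 > 1, so g(0) = 0.259 > 0 and g(1) = -0.167 < 0.
Binary case is linear: z₁(K₁−1)(1+ψ(K₂−1)) + z₂(K₂−1)(1+ψ(K₁−1)) = 0
⇒ ψ = [z₁(K₁−1)+z₂(K₂−1)] / [−(K₁−1)(K₂−1)] = 0.2587/0.4035 = 0.641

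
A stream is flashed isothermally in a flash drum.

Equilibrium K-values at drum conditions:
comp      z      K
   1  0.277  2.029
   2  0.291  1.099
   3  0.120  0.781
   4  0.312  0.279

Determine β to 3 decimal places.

Let β = V/F and solve Σ zᵢ(Kᵢ−1)/(1+β(Kᵢ−1)) = 0.
g(0) = ΣzᵢKᵢ − 1 = 0.063 and g(1) = 1 − Σzᵢ/Kᵢ = -0.673, so a root lies in (0, 1).
Newton iteration, β⁰ = 0.5:
  β = 0.500: g = -0.1656, g' = -0.534 → β = 0.190
  β = 0.190: g = -0.0214, g' = -0.432 → β = 0.140
  β = 0.140: g = 0.0000, g' = -0.434 → β = 0.141
Converged at β = 0.141.

β = 0.141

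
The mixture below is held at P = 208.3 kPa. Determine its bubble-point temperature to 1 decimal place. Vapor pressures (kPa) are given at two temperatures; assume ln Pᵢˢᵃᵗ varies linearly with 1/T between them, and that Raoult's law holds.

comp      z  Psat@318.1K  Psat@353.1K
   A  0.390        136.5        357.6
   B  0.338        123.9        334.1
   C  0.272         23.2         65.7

T = 343.1 K

Bubble-point temperature: ΣzᵢPᵢˢᵃᵗ(T) = P. Interpolate ln Pᵢˢᵃᵗ = aᵢ + bᵢ/T.
  T = 318.1 K: ΣzᵢPᵢˢᵃᵗ = 101.42 kPa
  T = 353.1 K: ΣzᵢPᵢˢᵃᵗ = 270.26 kPa
  T = 335.6 K: ΣzᵢPᵢˢᵃᵗ = 169.84 kPa
  T = 344.4 K: ΣzᵢPᵢˢᵃᵗ = 215.80 kPa
  T = 340.0 K: ΣzᵢPᵢˢᵃᵗ = 191.74 kPa
  T = 342.2 K: ΣzᵢPᵢˢᵃᵗ = 203.49 kPa
Interpolating between 342.2 K and 344.4 K gives T ≈ 343.1 K.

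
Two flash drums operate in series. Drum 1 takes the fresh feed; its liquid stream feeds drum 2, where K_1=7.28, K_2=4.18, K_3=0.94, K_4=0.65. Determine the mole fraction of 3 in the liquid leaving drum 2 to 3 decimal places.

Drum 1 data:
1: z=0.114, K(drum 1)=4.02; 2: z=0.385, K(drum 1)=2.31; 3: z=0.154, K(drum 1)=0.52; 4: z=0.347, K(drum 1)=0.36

x_3 (drum 2) = 0.215

Drum 1:
Rachford–Rice: g(ψ₁) = Σ zᵢ(Kᵢ−1)/(1+ψ₁(Kᵢ−1)) = 0.
Check two-phase: ΣzᵢKᵢ = 1.553 > 1 and Σzᵢ/Kᵢ = 1.455 > 1, so g(0) = 0.553 > 0 and g(1) = -0.455 < 0.
Iterate (Newton) starting at ψ₁ = 0.51:
  ψ₁ = 0.510: g = 0.0103, g' = -0.774 → ψ₁ = 0.523
Converged at ψ₁ = 0.523.
Drum-1 compositions:
  1: x = 0.044, y = 0.178
  2: x = 0.228, y = 0.528
  3: x = 0.206, y = 0.107
  4: x = 0.522, y = 0.188
Drum-2 feed = drum-1 liquid: z₂ = (0.0442, 0.2284, 0.2057, 0.5217).
Drum 2:
Newton iteration, ψ₂⁰ = 0.66:
  ψ₂ = 0.660: g = 0.0380, g' = -0.415 → ψ₂ = 0.752
  ψ₂ = 0.752: g = 0.0021, g' = -0.373 → ψ₂ = 0.757
Converged at ψ₂ = 0.757.
  1: x = 0.008, y = 0.056
  2: x = 0.067, y = 0.280
  3: x = 0.215, y = 0.203
  4: x = 0.710, y = 0.461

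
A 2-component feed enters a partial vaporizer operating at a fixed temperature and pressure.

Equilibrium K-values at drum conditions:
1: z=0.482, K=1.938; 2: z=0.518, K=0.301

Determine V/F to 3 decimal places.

V/F = 0.137

Material balance + equilibrium reduce to Σ zᵢ(Kᵢ−1)/(1+V/F(Kᵢ−1)) = 0.
g(0) = ΣzᵢKᵢ − 1 = 0.090 and g(1) = 1 − Σzᵢ/Kᵢ = -0.970, so a root lies in (0, 1).
Binary case is linear: z₁(K₁−1)(1+V/F(K₂−1)) + z₂(K₂−1)(1+V/F(K₁−1)) = 0
⇒ V/F = [z₁(K₁−1)+z₂(K₂−1)] / [−(K₁−1)(K₂−1)] = 0.0900/0.6557 = 0.137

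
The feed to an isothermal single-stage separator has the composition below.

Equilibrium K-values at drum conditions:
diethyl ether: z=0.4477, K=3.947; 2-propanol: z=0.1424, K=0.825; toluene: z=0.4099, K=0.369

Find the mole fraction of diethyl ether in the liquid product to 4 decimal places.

Material balance + equilibrium reduce to Σ zᵢ(Kᵢ−1)/(1+ψ(Kᵢ−1)) = 0.
Feasibility: ΣzᵢKᵢ = 2.0358, Σzᵢ/Kᵢ = 1.3969 — both > 1, two phases present.
Newton iteration, ψ⁰ = 0.5:
  ψ = 0.5000: g = 0.12823, g' = -0.9891 → ψ = 0.6296
  ψ = 0.6296: g = 0.00488, g' = -0.9316 → ψ = 0.6349
Converged at ψ = 0.6349.
Compositions from xᵢ = zᵢ/(1+ψ(Kᵢ−1)), yᵢ = Kᵢxᵢ:
  diethyl ether: x = 0.1559, y = 0.6155
  2-propanol: x = 0.1602, y = 0.1322
  toluene: x = 0.6839, y = 0.2523

x_diethyl ether = 0.1559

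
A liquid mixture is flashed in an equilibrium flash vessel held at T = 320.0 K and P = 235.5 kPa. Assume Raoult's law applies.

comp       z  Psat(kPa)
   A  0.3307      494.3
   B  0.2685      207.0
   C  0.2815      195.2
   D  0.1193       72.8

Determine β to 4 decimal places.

β = 0.5675

Raoult's law: Kᵢ = Pᵢˢᵃᵗ/P = Pᵢˢᵃᵗ/235.5.
  K_A = 494.3/235.5 = 2.098938, K_B = 207.0/235.5 = 0.878981, K_C = 195.2/235.5 = 0.828875, K_D = 72.8/235.5 = 0.309130
Rachford–Rice: g(β) = Σ zᵢ(Kᵢ−1)/(1+β(Kᵢ−1)) = 0.
Check two-phase: ΣzᵢKᵢ = 1.2003 > 1 and Σzᵢ/Kᵢ = 1.1886 > 1, so g(0) = 0.2003 > 0 and g(1) = -0.1886 < 0.
Newton iteration, β⁰ = 0.46:
  β = 0.4600: g = 0.03388, g' = -0.3127 → β = 0.5684
  β = 0.5684: g = -0.00026, g' = -0.3203 → β = 0.5675
Converged at β = 0.5675.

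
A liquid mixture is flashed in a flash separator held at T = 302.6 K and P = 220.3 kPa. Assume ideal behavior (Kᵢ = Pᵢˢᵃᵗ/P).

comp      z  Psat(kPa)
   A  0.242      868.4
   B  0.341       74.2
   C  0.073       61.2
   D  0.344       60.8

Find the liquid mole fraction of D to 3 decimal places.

Raoult's law: Kᵢ = Pᵢˢᵃᵗ/P = Pᵢˢᵃᵗ/220.3.
  K_A = 868.4/220.3 = 3.94190, K_B = 74.2/220.3 = 0.33681, K_C = 61.2/220.3 = 0.27780, K_D = 60.8/220.3 = 0.27599
Material balance + equilibrium reduce to Σ zᵢ(Kᵢ−1)/(1+V/F(Kᵢ−1)) = 0.
Check two-phase: ΣzᵢKᵢ = 1.184 > 1 and Σzᵢ/Kᵢ = 2.583 > 1, so g(0) = 0.184 > 0 and g(1) = -1.583 < 0.
Newton iteration, V/F⁰ = 0.5:
  V/F = 0.500: g = -0.5231, g' = -1.215 → V/F = 0.069
  V/F = 0.069: g = 0.0363, g' = -1.851 → V/F = 0.089
  V/F = 0.089: g = 0.0012, g' = -1.734 → V/F = 0.090
Converged at V/F = 0.090.
Compositions from xᵢ = zᵢ/(1+V/F(Kᵢ−1)), yᵢ = Kᵢxᵢ:
  A: x = 0.191, y = 0.755
  B: x = 0.363, y = 0.122
  C: x = 0.078, y = 0.022
  D: x = 0.368, y = 0.102

x_D = 0.368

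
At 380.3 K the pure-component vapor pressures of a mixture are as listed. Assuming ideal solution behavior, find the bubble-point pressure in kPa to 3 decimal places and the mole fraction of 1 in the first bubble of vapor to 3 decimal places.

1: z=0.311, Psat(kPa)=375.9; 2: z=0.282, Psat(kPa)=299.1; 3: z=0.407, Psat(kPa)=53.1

Pbub = 222.863 kPa, y_1 = 0.525

At the bubble point ψ → 0, so ΣzᵢKᵢ = 1 with Kᵢ = Pᵢˢᵃᵗ/P ⇒ P = ΣzᵢPᵢˢᵃᵗ.
P = 0.311·375.9 + 0.282·299.1 + 0.407·53.1 = 222.863 kPa
yᵢ = zᵢPᵢˢᵃᵗ/P ⇒ y_1 = 0.311·375.9/222.863 = 0.525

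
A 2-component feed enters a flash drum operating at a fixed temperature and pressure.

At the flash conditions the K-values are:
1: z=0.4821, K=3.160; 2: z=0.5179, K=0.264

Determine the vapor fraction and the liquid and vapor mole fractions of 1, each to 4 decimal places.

ψ = 0.4153, x_1 = 0.2541, y_1 = 0.8031

Material balance + equilibrium reduce to Σ zᵢ(Kᵢ−1)/(1+ψ(Kᵢ−1)) = 0.
Check two-phase: ΣzᵢKᵢ = 1.6602 > 1 and Σzᵢ/Kᵢ = 2.1143 > 1, so g(0) = 0.6602 > 0 and g(1) = -1.1143 < 0.
Binary case is linear: z₁(K₁−1)(1+ψ(K₂−1)) + z₂(K₂−1)(1+ψ(K₁−1)) = 0
⇒ ψ = [z₁(K₁−1)+z₂(K₂−1)] / [−(K₁−1)(K₂−1)] = 0.66016/1.58976 = 0.4153
Compositions from xᵢ = zᵢ/(1+ψ(Kᵢ−1)), yᵢ = Kᵢxᵢ:
  1: x = 0.2541, y = 0.8031
  2: x = 0.7459, y = 0.1969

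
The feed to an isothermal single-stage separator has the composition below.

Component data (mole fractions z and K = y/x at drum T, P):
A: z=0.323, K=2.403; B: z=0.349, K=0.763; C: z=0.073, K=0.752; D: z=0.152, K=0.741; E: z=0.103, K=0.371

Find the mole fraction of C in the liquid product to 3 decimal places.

Material balance + equilibrium reduce to Σ zᵢ(Kᵢ−1)/(1+V/F(Kᵢ−1)) = 0.
Check two-phase: ΣzᵢKᵢ = 1.248 > 1 and Σzᵢ/Kᵢ = 1.172 > 1, so g(0) = 0.248 > 0 and g(1) = -0.172 < 0.
Iterate (Newton) starting at V/F = 0.67:
  V/F = 0.670: g = -0.0461, g' = -0.340 → V/F = 0.534
  V/F = 0.534: g = 0.0001, g' = -0.346 → V/F = 0.535
Converged at V/F = 0.535.
Compositions from xᵢ = zᵢ/(1+V/F(Kᵢ−1)), yᵢ = Kᵢxᵢ:
  A: x = 0.185, y = 0.443
  B: x = 0.400, y = 0.305
  C: x = 0.084, y = 0.063
  D: x = 0.176, y = 0.131
  E: x = 0.155, y = 0.058

x_C = 0.084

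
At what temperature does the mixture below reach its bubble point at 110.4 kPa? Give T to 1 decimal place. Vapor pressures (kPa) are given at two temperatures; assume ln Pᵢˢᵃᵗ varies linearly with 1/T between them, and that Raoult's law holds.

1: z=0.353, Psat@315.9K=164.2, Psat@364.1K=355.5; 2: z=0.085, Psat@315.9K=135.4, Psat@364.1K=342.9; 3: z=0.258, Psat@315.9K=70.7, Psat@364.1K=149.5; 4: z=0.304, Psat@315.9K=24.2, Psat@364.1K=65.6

Bubble-point temperature: ΣzᵢPᵢˢᵃᵗ(T) = P. Interpolate ln Pᵢˢᵃᵗ = aᵢ + bᵢ/T.
  T = 315.9 K: ΣzᵢPᵢˢᵃᵗ = 95.07 kPa
  T = 364.1 K: ΣzᵢPᵢˢᵃᵗ = 213.15 kPa
  T = 340.0 K: ΣzᵢPᵢˢᵃᵗ = 146.37 kPa
  T = 327.9 K: ΣzᵢPᵢˢᵃᵗ = 118.77 kPa
  T = 321.9 K: ΣzᵢPᵢˢᵃᵗ = 106.47 kPa
  T = 324.9 K: ΣzᵢPᵢˢᵃᵗ = 112.51 kPa
  T = 323.4 K: ΣzᵢPᵢˢᵃᵗ = 109.46 kPa
Interpolating between 323.4 K and 324.9 K gives T ≈ 323.9 K.

T = 323.9 K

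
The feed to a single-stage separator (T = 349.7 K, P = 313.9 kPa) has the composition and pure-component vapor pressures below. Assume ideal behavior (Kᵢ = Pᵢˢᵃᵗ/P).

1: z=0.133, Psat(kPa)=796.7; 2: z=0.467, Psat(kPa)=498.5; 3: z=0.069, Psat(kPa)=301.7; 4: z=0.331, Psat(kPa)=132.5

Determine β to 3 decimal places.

Raoult's law: Kᵢ = Pᵢˢᵃᵗ/P = Pᵢˢᵃᵗ/313.9.
  K_1 = 796.7/313.9 = 2.53807, K_2 = 498.5/313.9 = 1.58809, K_3 = 301.7/313.9 = 0.96113, K_4 = 132.5/313.9 = 0.42211
Rachford–Rice: g(β) = Σ zᵢ(Kᵢ−1)/(1+β(Kᵢ−1)) = 0.
Check two-phase: ΣzᵢKᵢ = 1.285 > 1 and Σzᵢ/Kᵢ = 1.202 > 1, so g(0) = 0.285 > 0 and g(1) = -0.202 < 0.
Iterate (Newton) starting at β = 0.5:
  β = 0.500: g = 0.0561, g' = -0.416 → β = 0.635
  β = 0.635: g = -0.0015, g' = -0.442 → β = 0.632
Converged at β = 0.632.

β = 0.632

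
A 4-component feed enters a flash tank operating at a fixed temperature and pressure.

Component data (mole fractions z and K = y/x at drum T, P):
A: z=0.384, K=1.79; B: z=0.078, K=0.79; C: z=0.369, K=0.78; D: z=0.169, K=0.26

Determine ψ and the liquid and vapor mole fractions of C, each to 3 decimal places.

Newton–Raphson from ψ = 0.5:
  ψ = 0.500: g = -0.0906, g' = -0.383 → ψ = 0.264
  ψ = 0.264: g = -0.0078, g' = -0.331 → ψ = 0.240
Converged at ψ = 0.240.
Compositions from xᵢ = zᵢ/(1+ψ(Kᵢ−1)), yᵢ = Kᵢxᵢ:
  A: x = 0.323, y = 0.578
  B: x = 0.082, y = 0.065
  C: x = 0.390, y = 0.304
  D: x = 0.205, y = 0.053

ψ = 0.240, x_C = 0.390, y_C = 0.304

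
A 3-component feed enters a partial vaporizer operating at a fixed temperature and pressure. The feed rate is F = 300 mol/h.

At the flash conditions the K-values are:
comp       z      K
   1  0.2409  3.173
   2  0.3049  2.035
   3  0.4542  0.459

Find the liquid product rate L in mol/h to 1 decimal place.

Let ψ = V/F and solve Σ zᵢ(Kᵢ−1)/(1+ψ(Kᵢ−1)) = 0.
g(0) = ΣzᵢKᵢ − 1 = 0.5933 and g(1) = 1 − Σzᵢ/Kᵢ = -0.2153, so a root lies in (0, 1).
Newton–Raphson from ψ = 0.5:
  ψ = 0.5000: g = 0.12201, g' = -0.6529 → ψ = 0.6869
  ψ = 0.6869: g = 0.00344, g' = -0.6313 → ψ = 0.6923
Converged at ψ = 0.6923.
Then V = ψ·F = 0.6923·300 = 207.7 mol/h and L = F − V = 92.3 mol/h.

L = 92.3 mol/h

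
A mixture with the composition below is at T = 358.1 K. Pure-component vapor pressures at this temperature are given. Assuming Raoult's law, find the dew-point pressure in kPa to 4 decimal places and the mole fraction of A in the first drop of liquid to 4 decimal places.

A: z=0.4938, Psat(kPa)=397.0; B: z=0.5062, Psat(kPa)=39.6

Pdew = 71.2928 kPa, x_A = 0.0887

At the dew point ψ → 1, so Σzᵢ/Kᵢ = 1 with Kᵢ = Pᵢˢᵃᵗ/P ⇒ 1/P = Σzᵢ/Pᵢˢᵃᵗ.
1/P = 0.4938/397.0 + 0.5062/39.6 = 0.0140267 ⇒ P = 71.2928 kPa
xᵢ = zᵢP/Pᵢˢᵃᵗ ⇒ x_A = 0.4938·71.2928/397.0 = 0.0887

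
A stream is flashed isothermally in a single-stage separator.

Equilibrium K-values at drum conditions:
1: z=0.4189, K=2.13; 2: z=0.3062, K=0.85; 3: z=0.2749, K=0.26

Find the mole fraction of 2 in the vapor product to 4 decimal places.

y_2 = 0.2760

Let ψ = V/F and solve Σ zᵢ(Kᵢ−1)/(1+ψ(Kᵢ−1)) = 0.
Feasibility: ΣzᵢKᵢ = 1.2240, Σzᵢ/Kᵢ = 1.6142 — both > 1, two phases present.
Iterate (Newton) starting at ψ = 0.63:
  ψ = 0.6300: g = -0.15530, g' = -0.7192 → ψ = 0.4141
  ψ = 0.4141: g = -0.01979, g' = -0.5690 → ψ = 0.3793
  ψ = 0.3793: g = -0.00015, g' = -0.5608 → ψ = 0.3790
Converged at ψ = 0.3790.
Compositions from xᵢ = zᵢ/(1+ψ(Kᵢ−1)), yᵢ = Kᵢxᵢ:
  1: x = 0.2933, y = 0.6247
  2: x = 0.3247, y = 0.2760
  3: x = 0.3821, y = 0.0993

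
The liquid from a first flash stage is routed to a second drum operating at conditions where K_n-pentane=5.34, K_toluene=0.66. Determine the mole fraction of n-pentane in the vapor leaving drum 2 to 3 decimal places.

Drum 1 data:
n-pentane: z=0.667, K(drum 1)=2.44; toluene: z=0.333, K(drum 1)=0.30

y_n-pentane (drum 2) = 0.388

Drum 1:
Binary case is linear: z₁(K₁−1)(1+ψ₁(K₂−1)) + z₂(K₂−1)(1+ψ₁(K₁−1)) = 0
⇒ ψ₁ = [z₁(K₁−1)+z₂(K₂−1)] / [−(K₁−1)(K₂−1)] = 0.7274/1.0080 = 0.722
Drum-1 compositions:
  n-pentane: x = 0.327, y = 0.798
  toluene: x = 0.673, y = 0.202
Drum-2 feed = drum-1 liquid: z₂ = (0.3271, 0.6729).
Drum 2:
Binary case is linear: z₁(K₁−1)(1+ψ₂(K₂−1)) + z₂(K₂−1)(1+ψ₂(K₁−1)) = 0
⇒ ψ₂ = [z₁(K₁−1)+z₂(K₂−1)] / [−(K₁−1)(K₂−1)] = 1.1908/1.4756 = 0.807
  n-pentane: x = 0.073, y = 0.388
  toluene: x = 0.927, y = 0.612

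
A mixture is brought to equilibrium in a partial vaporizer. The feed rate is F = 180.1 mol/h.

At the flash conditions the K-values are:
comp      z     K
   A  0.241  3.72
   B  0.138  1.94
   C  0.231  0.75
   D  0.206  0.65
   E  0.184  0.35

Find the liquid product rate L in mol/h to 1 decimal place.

L = 79.3 mol/h

Rachford–Rice: g(ψ) = Σ zᵢ(Kᵢ−1)/(1+ψ(Kᵢ−1)) = 0.
Check two-phase: ΣzᵢKᵢ = 1.536 > 1 and Σzᵢ/Kᵢ = 1.287 > 1, so g(0) = 0.536 > 0 and g(1) = -0.287 < 0.
Newton iteration, ψ⁰ = 0.5:
  ψ = 0.500: g = 0.0354, g' = -0.603 → ψ = 0.559
  ψ = 0.559: g = 0.0006, g' = -0.583 → ψ = 0.560
Converged at ψ = 0.560.
Then V = ψ·F = 0.5598·180.1 = 100.8 mol/h and L = F − V = 79.3 mol/h.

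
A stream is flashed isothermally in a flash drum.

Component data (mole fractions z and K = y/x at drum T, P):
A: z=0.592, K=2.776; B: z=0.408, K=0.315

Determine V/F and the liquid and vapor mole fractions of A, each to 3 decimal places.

Rachford–Rice: g(V/F) = Σ zᵢ(Kᵢ−1)/(1+V/F(Kᵢ−1)) = 0.
Feasibility: ΣzᵢKᵢ = 1.772, Σzᵢ/Kᵢ = 1.508 — both > 1, two phases present.
Binary case is linear: z₁(K₁−1)(1+V/F(K₂−1)) + z₂(K₂−1)(1+V/F(K₁−1)) = 0
⇒ V/F = [z₁(K₁−1)+z₂(K₂−1)] / [−(K₁−1)(K₂−1)] = 0.7719/1.2166 = 0.635
Compositions from xᵢ = zᵢ/(1+V/F(Kᵢ−1)), yᵢ = Kᵢxᵢ:
  A: x = 0.278, y = 0.773
  B: x = 0.722, y = 0.227

V/F = 0.635, x_A = 0.278, y_A = 0.773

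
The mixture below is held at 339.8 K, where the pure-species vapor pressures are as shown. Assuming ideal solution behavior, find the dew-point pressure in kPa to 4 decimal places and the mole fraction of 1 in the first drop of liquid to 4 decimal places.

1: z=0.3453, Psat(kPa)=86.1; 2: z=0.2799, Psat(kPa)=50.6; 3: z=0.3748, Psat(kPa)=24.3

Pdew = 40.0546 kPa, x_1 = 0.1606

At the dew point ψ → 1, so Σzᵢ/Kᵢ = 1 with Kᵢ = Pᵢˢᵃᵗ/P ⇒ 1/P = Σzᵢ/Pᵢˢᵃᵗ.
1/P = 0.3453/86.1 + 0.2799/50.6 + 0.3748/24.3 = 0.0249659 ⇒ P = 40.0546 kPa
xᵢ = zᵢP/Pᵢˢᵃᵗ ⇒ x_1 = 0.3453·40.0546/86.1 = 0.1606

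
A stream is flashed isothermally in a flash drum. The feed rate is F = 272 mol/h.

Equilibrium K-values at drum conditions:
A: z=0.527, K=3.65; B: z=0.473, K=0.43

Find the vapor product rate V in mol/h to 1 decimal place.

Let β = V/F and solve Σ zᵢ(Kᵢ−1)/(1+β(Kᵢ−1)) = 0.
Feasibility: ΣzᵢKᵢ = 2.127, Σzᵢ/Kᵢ = 1.244 — both > 1, two phases present.
Binary case is linear: z₁(K₁−1)(1+β(K₂−1)) + z₂(K₂−1)(1+β(K₁−1)) = 0
⇒ β = [z₁(K₁−1)+z₂(K₂−1)] / [−(K₁−1)(K₂−1)] = 1.1269/1.5105 = 0.746
Then V = β·F = 0.7461·272 = 202.9 mol/h and L = F − V = 69.1 mol/h.

V = 202.9 mol/h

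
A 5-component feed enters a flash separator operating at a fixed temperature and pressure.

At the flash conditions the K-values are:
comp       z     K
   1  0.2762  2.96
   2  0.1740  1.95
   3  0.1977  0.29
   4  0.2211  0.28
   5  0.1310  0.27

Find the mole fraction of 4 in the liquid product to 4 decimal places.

Rachford–Rice: g(ψ) = Σ zᵢ(Kᵢ−1)/(1+ψ(Kᵢ−1)) = 0.
Check two-phase: ΣzᵢKᵢ = 1.3115 > 1 and Σzᵢ/Kᵢ = 2.1391 > 1, so g(0) = 0.3115 > 0 and g(1) = -1.1391 < 0.
Newton–Raphson from ψ = 0.52:
  ψ = 0.5200: g = -0.25238, g' = -1.0553 → ψ = 0.2808
  ψ = 0.2808: g = -0.01551, g' = -0.9853 → ψ = 0.2651
  ψ = 0.2651: g = 0.00006, g' = -0.9933 → ψ = 0.2652
Converged at ψ = 0.2652.
Compositions from xᵢ = zᵢ/(1+ψ(Kᵢ−1)), yᵢ = Kᵢxᵢ:
  1: x = 0.1817, y = 0.5380
  2: x = 0.1390, y = 0.2710
  3: x = 0.2436, y = 0.0706
  4: x = 0.2733, y = 0.0765
  5: x = 0.1624, y = 0.0439

x_4 = 0.2733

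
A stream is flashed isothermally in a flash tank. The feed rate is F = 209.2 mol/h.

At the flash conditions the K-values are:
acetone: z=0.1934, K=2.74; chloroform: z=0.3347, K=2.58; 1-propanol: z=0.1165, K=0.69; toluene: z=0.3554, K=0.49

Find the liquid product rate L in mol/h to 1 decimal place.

Rachford–Rice: g(ψ) = Σ zᵢ(Kᵢ−1)/(1+ψ(Kᵢ−1)) = 0.
Feasibility: ΣzᵢKᵢ = 1.6480, Σzᵢ/Kᵢ = 1.0945 — both > 1, two phases present.
Newton–Raphson from ψ = 0.41:
  ψ = 0.4100: g = 0.24678, g' = -0.6696 → ψ = 0.7785
  ψ = 0.7785: g = 0.03184, g' = -0.5473 → ψ = 0.8367
  ψ = 0.8367: g = -0.00015, g' = -0.5537 → ψ = 0.8364
Converged at ψ = 0.8364.
Then V = ψ·F = 0.8364·209.2 = 175.0 mol/h and L = F − V = 34.2 mol/h.

L = 34.2 mol/h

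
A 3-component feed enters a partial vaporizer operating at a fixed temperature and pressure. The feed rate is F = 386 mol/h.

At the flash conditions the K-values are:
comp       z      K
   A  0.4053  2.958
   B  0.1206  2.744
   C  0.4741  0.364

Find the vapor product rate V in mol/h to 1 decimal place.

Let ψ = V/F and solve Σ zᵢ(Kᵢ−1)/(1+ψ(Kᵢ−1)) = 0.
Check two-phase: ΣzᵢKᵢ = 1.7024 > 1 and Σzᵢ/Kᵢ = 1.4834 > 1, so g(0) = 0.7024 > 0 and g(1) = -0.4834 < 0.
Newton iteration, ψ⁰ = 0.5:
  ψ = 0.5000: g = 0.07123, g' = -0.9137 → ψ = 0.5780
  ψ = 0.5780: g = 0.00025, g' = -0.9124 → ψ = 0.5782
Converged at ψ = 0.5782.
Then V = ψ·F = 0.5782·386 = 223.2 mol/h and L = F − V = 162.8 mol/h.

V = 223.2 mol/h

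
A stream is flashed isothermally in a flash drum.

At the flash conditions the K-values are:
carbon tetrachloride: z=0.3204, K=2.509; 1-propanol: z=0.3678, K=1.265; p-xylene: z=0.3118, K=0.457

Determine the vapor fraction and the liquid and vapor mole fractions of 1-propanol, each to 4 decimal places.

Rachford–Rice: g(ψ) = Σ zᵢ(Kᵢ−1)/(1+ψ(Kᵢ−1)) = 0.
g(0) = ΣzᵢKᵢ − 1 = 0.4116 and g(1) = 1 − Σzᵢ/Kᵢ = -0.1007, so a root lies in (0, 1).
Newton–Raphson from ψ = 0.5:
  ψ = 0.5000: g = 0.12923, g' = -0.4304 → ψ = 0.8003
Converged at ψ = 0.8003.
Compositions from xᵢ = zᵢ/(1+ψ(Kᵢ−1)), yᵢ = Kᵢxᵢ:
  carbon tetrachloride: x = 0.1451, y = 0.3641
  1-propanol: x = 0.3034, y = 0.3839
  p-xylene: x = 0.5514, y = 0.2520

ψ = 0.8003, x_1-propanol = 0.3034, y_1-propanol = 0.3839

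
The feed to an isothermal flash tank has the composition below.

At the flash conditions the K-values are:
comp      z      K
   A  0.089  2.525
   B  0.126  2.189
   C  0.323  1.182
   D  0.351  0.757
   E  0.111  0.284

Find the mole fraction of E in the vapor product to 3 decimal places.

Material balance + equilibrium reduce to Σ zᵢ(Kᵢ−1)/(1+β(Kᵢ−1)) = 0.
g(0) = ΣzᵢKᵢ − 1 = 0.180 and g(1) = 1 − Σzᵢ/Kᵢ = -0.221, so a root lies in (0, 1).
Iterate (Newton) starting at β = 0.5:
  β = 0.500: g = 0.0040, g' = -0.311 → β = 0.513
Converged at β = 0.513.
Compositions from xᵢ = zᵢ/(1+β(Kᵢ−1)), yᵢ = Kᵢxᵢ:
  A: x = 0.050, y = 0.126
  B: x = 0.078, y = 0.171
  C: x = 0.295, y = 0.349
  D: x = 0.401, y = 0.304
  E: x = 0.175, y = 0.050

y_E = 0.050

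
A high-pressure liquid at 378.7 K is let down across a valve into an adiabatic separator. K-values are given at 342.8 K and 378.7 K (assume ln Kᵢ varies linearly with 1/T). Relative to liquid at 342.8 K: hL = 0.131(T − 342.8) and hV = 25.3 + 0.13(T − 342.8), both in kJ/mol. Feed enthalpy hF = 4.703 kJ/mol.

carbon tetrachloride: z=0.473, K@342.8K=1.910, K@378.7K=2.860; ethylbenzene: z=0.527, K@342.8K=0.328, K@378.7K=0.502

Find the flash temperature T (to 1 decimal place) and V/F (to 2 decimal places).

T = 345.3 K, V/F = 0.17

Adiabatic flash: solve Rachford–Rice at each trial T, then check hF = ψ·hV(T) + (1−ψ)·hL(T).
  T = 342.8 K: K = (1.910, 0.328), RR gives ψ = 0.125, H_out = 3.156 kJ/mol
  T = 378.7 K: K = (2.860, 0.502), RR gives ψ = 0.666, H_out = 21.541 kJ/mol
  T = 360.8 K: K = (2.362, 0.410), RR gives ψ = 0.415, H_out = 12.857 kJ/mol
  T = 351.8 K: K = (2.130, 0.368), RR gives ψ = 0.282, H_out = 8.308 kJ/mol
  T = 347.3 K: K = (2.018, 0.348), RR gives ψ = 0.208, H_out = 5.840 kJ/mol
  T = 345.1 K: K = (1.965, 0.338), RR gives ψ = 0.168, H_out = 4.560 kJ/mol
Linear interpolation between T = 345.1 (H_out = 4.560) and T = 347.3 (H_out = 5.840) on hF = 4.703 gives T ≈ 345.3 K, at which ψ = 0.17.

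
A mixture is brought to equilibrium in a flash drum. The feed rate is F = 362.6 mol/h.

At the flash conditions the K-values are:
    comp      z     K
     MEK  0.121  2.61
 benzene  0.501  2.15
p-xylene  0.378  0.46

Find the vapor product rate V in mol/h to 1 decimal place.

Material balance + equilibrium reduce to Σ zᵢ(Kᵢ−1)/(1+ψ(Kᵢ−1)) = 0.
g(0) = ΣzᵢKᵢ − 1 = 0.567 and g(1) = 1 − Σzᵢ/Kᵢ = -0.101, so a root lies in (0, 1).
Iterate (Newton) starting at ψ = 0.5:
  ψ = 0.500: g = 0.1941, g' = -0.570 → ψ = 0.840
  ψ = 0.840: g = 0.0020, g' = -0.597 → ψ = 0.844
Converged at ψ = 0.844.
Then V = ψ·F = 0.8438·362.6 = 306.0 mol/h and L = F − V = 56.6 mol/h.

V = 306.0 mol/h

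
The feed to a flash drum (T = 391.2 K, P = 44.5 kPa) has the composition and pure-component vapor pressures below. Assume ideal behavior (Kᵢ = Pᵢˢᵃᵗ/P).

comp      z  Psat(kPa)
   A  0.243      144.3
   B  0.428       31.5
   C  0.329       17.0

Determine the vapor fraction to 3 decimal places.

Raoult's law: Kᵢ = Pᵢˢᵃᵗ/P = Pᵢˢᵃᵗ/44.5.
  K_A = 144.3/44.5 = 3.24270, K_B = 31.5/44.5 = 0.70787, K_C = 17.0/44.5 = 0.38202
Rachford–Rice: g(ψ) = Σ zᵢ(Kᵢ−1)/(1+ψ(Kᵢ−1)) = 0.
g(0) = ΣzᵢKᵢ − 1 = 0.217 and g(1) = 1 − Σzᵢ/Kᵢ = -0.541, so a root lies in (0, 1).
Iterate (Newton) starting at ψ = 0.5:
  ψ = 0.500: g = -0.1837, g' = -0.585 → ψ = 0.186
  ψ = 0.186: g = 0.0228, g' = -0.810 → ψ = 0.214
  ψ = 0.214: g = 0.0006, g' = -0.767 → ψ = 0.215
Converged at ψ = 0.215.

ψ = 0.215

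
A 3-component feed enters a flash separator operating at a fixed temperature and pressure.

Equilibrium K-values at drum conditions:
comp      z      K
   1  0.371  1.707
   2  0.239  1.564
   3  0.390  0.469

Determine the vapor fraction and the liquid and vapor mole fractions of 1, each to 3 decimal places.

Material balance + equilibrium reduce to Σ zᵢ(Kᵢ−1)/(1+ψ(Kᵢ−1)) = 0.
g(0) = ΣzᵢKᵢ − 1 = 0.190 and g(1) = 1 − Σzᵢ/Kᵢ = -0.202, so a root lies in (0, 1).
Newton iteration, ψ⁰ = 0.43:
  ψ = 0.430: g = 0.0413, g' = -0.343 → ψ = 0.550
  ψ = 0.550: g = -0.0009, g' = -0.360 → ψ = 0.548
Converged at ψ = 0.548.
Compositions from xᵢ = zᵢ/(1+ψ(Kᵢ−1)), yᵢ = Kᵢxᵢ:
  1: x = 0.267, y = 0.456
  2: x = 0.183, y = 0.286
  3: x = 0.550, y = 0.258

ψ = 0.548, x_1 = 0.267, y_1 = 0.456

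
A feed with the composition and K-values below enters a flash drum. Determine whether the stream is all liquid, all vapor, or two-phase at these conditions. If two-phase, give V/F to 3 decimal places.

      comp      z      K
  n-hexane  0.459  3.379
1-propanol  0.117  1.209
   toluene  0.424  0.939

ΣzᵢKᵢ = 2.091; Σzᵢ/Kᵢ = 0.684.
Since Σzᵢ/Kᵢ < 1 the mixture is above its dew point — single vapor phase.

all vapor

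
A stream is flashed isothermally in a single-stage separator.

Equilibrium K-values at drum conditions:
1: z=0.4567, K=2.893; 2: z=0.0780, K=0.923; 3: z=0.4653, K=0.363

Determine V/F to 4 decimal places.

V/F = 0.5036

Iterate (Newton) starting at V/F = 0.5:
  V/F = 0.5000: g = 0.00298, g' = -0.8390 → V/F = 0.5036
Converged at V/F = 0.5036.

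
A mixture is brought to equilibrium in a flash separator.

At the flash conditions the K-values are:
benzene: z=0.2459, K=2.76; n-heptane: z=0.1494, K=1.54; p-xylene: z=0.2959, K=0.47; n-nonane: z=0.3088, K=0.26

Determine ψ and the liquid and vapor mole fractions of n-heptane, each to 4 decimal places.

ψ = 0.1375, x_n-heptane = 0.1391, y_n-heptane = 0.2142

Material balance + equilibrium reduce to Σ zᵢ(Kᵢ−1)/(1+ψ(Kᵢ−1)) = 0.
g(0) = ΣzᵢKᵢ − 1 = 0.1281 and g(1) = 1 − Σzᵢ/Kᵢ = -1.0034, so a root lies in (0, 1).
Newton iteration, ψ⁰ = 0.64:
  ψ = 0.6400: g = -0.40795, g' = -0.9931 → ψ = 0.2292
  ψ = 0.2292: g = -0.07354, g' = -0.7742 → ψ = 0.1342
  ψ = 0.1342: g = 0.00275, g' = -0.8411 → ψ = 0.1375
Converged at ψ = 0.1375.
Compositions from xᵢ = zᵢ/(1+ψ(Kᵢ−1)), yᵢ = Kᵢxᵢ:
  benzene: x = 0.1980, y = 0.5464
  n-heptane: x = 0.1391, y = 0.2142
  p-xylene: x = 0.3192, y = 0.1500
  n-nonane: x = 0.3438, y = 0.0894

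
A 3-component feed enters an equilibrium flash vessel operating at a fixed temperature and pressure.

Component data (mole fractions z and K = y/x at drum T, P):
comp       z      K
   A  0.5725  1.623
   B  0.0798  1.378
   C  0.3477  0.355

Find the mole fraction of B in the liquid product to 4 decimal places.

Rachford–Rice: g(ψ) = Σ zᵢ(Kᵢ−1)/(1+ψ(Kᵢ−1)) = 0.
Check two-phase: ΣzᵢKᵢ = 1.1626 > 1 and Σzᵢ/Kᵢ = 1.3901 > 1, so g(0) = 0.1626 > 0 and g(1) = -0.3901 < 0.
Newton–Raphson from ψ = 0.5:
  ψ = 0.5000: g = -0.03370, g' = -0.4524 → ψ = 0.4255
  ψ = 0.4255: g = -0.00119, g' = -0.4221 → ψ = 0.4227
Converged at ψ = 0.4227.
Compositions from xᵢ = zᵢ/(1+ψ(Kᵢ−1)), yᵢ = Kᵢxᵢ:
  A: x = 0.4532, y = 0.7355
  B: x = 0.0688, y = 0.0948
  C: x = 0.4780, y = 0.1697

x_B = 0.0688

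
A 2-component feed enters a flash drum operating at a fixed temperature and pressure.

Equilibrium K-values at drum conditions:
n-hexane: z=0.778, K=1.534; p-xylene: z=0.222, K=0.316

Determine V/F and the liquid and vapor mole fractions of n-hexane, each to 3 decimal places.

V/F = 0.722, x_n-hexane = 0.562, y_n-hexane = 0.861

Material balance + equilibrium reduce to Σ zᵢ(Kᵢ−1)/(1+V/F(Kᵢ−1)) = 0.
Check two-phase: ΣzᵢKᵢ = 1.264 > 1 and Σzᵢ/Kᵢ = 1.210 > 1, so g(0) = 0.264 > 0 and g(1) = -0.210 < 0.
Binary case is linear: z₁(K₁−1)(1+V/F(K₂−1)) + z₂(K₂−1)(1+V/F(K₁−1)) = 0
⇒ V/F = [z₁(K₁−1)+z₂(K₂−1)] / [−(K₁−1)(K₂−1)] = 0.2636/0.3653 = 0.722
Compositions from xᵢ = zᵢ/(1+V/F(Kᵢ−1)), yᵢ = Kᵢxᵢ:
  n-hexane: x = 0.562, y = 0.861
  p-xylene: x = 0.438, y = 0.139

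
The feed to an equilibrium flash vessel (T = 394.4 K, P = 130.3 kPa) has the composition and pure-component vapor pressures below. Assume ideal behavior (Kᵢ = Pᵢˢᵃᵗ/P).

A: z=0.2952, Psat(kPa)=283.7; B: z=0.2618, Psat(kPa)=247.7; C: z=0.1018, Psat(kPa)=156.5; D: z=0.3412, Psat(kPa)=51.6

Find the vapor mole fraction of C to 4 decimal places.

Raoult's law: Kᵢ = Pᵢˢᵃᵗ/P = Pᵢˢᵃᵗ/130.3.
  K_A = 283.7/130.3 = 2.177283, K_B = 247.7/130.3 = 1.900998, K_C = 156.5/130.3 = 1.201074, K_D = 51.6/130.3 = 0.396009
Material balance + equilibrium reduce to Σ zᵢ(Kᵢ−1)/(1+ψ(Kᵢ−1)) = 0.
Check two-phase: ΣzᵢKᵢ = 1.3978 > 1 and Σzᵢ/Kᵢ = 1.2197 > 1, so g(0) = 0.3978 > 0 and g(1) = -0.2197 < 0.
Iterate (Newton) starting at ψ = 0.42:
  ψ = 0.4200: g = 0.14642, g' = -0.5220 → ψ = 0.7005
  ψ = 0.7005: g = -0.00420, g' = -0.5799 → ψ = 0.6932
Converged at ψ = 0.6932.
Compositions from xᵢ = zᵢ/(1+ψ(Kᵢ−1)), yᵢ = Kᵢxᵢ:
  A: x = 0.1625, y = 0.3539
  B: x = 0.1611, y = 0.3063
  C: x = 0.0893, y = 0.1073
  D: x = 0.5870, y = 0.2324

y_C = 0.1073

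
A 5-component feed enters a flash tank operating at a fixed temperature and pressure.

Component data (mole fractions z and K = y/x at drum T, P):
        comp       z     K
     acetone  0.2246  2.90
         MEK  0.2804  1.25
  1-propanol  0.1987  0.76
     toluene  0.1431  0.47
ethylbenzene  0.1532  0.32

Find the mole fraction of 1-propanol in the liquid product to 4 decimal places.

x_1-propanol = 0.2215

Let ψ = V/F and solve Σ zᵢ(Kᵢ−1)/(1+ψ(Kᵢ−1)) = 0.
g(0) = ΣzᵢKᵢ − 1 = 0.2691 and g(1) = 1 − Σzᵢ/Kᵢ = -0.3464, so a root lies in (0, 1).
Newton–Raphson from ψ = 0.5:
  ψ = 0.5000: g = -0.03407, g' = -0.4789 → ψ = 0.4289
  ψ = 0.4289: g = 0.00008, g' = -0.4832 → ψ = 0.4290
Converged at ψ = 0.4290.
Compositions from xᵢ = zᵢ/(1+ψ(Kᵢ−1)), yᵢ = Kᵢxᵢ:
  acetone: x = 0.1237, y = 0.3588
  MEK: x = 0.2532, y = 0.3165
  1-propanol: x = 0.2215, y = 0.1683
  toluene: x = 0.1852, y = 0.0871
  ethylbenzene: x = 0.2163, y = 0.0692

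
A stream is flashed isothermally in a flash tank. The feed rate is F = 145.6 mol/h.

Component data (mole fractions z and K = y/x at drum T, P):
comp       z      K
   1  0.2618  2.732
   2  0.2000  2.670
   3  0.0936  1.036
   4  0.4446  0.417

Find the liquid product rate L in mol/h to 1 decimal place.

L = 59.5 mol/h

Material balance + equilibrium reduce to Σ zᵢ(Kᵢ−1)/(1+ψ(Kᵢ−1)) = 0.
Check two-phase: ΣzᵢKᵢ = 1.5316 > 1 and Σzᵢ/Kᵢ = 1.3273 > 1, so g(0) = 0.5316 > 0 and g(1) = -0.3273 < 0.
Iterate (Newton) starting at ψ = 0.5:
  ψ = 0.5000: g = 0.06248, g' = -0.6924 → ψ = 0.5902
  ψ = 0.5902: g = 0.00053, g' = -0.6849 → ψ = 0.5910
Converged at ψ = 0.5910.
Then V = ψ·F = 0.5910·145.6 = 86.1 mol/h and L = F − V = 59.5 mol/h.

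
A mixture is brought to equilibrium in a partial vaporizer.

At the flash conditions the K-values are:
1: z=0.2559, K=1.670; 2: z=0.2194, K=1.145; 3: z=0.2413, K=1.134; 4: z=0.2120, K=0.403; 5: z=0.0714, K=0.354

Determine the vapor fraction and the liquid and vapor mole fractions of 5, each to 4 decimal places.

ψ = 0.2710, x_5 = 0.0866, y_5 = 0.0306

Material balance + equilibrium reduce to Σ zᵢ(Kᵢ−1)/(1+ψ(Kᵢ−1)) = 0.
Feasibility: ΣzᵢKᵢ = 1.0629, Σzᵢ/Kᵢ = 1.2854 — both > 1, two phases present.
Newton–Raphson from ψ = 0.6:
  ψ = 0.6000: g = -0.09103, g' = -0.3289 → ψ = 0.3233
  ψ = 0.3233: g = -0.01282, g' = -0.2494 → ψ = 0.2719
  ψ = 0.2719: g = -0.00020, g' = -0.2420 → ψ = 0.2710
Converged at ψ = 0.2710.
Compositions from xᵢ = zᵢ/(1+ψ(Kᵢ−1)), yᵢ = Kᵢxᵢ:
  1: x = 0.2166, y = 0.3617
  2: x = 0.2111, y = 0.2417
  3: x = 0.2328, y = 0.2640
  4: x = 0.2529, y = 0.1019
  5: x = 0.0866, y = 0.0306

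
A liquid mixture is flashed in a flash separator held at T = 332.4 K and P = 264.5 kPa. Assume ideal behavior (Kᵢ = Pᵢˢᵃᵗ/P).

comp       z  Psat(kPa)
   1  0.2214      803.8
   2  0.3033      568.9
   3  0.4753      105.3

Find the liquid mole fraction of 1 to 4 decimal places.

Raoult's law: Kᵢ = Pᵢˢᵃᵗ/P = Pᵢˢᵃᵗ/264.5.
  K_1 = 803.8/264.5 = 3.038941, K_2 = 568.9/264.5 = 2.150851, K_3 = 105.3/264.5 = 0.398110
Let β = V/F and solve Σ zᵢ(Kᵢ−1)/(1+β(Kᵢ−1)) = 0.
g(0) = ΣzᵢKᵢ − 1 = 0.5144 and g(1) = 1 − Σzᵢ/Kᵢ = -0.4078, so a root lies in (0, 1).
Newton–Raphson from β = 0.5:
  β = 0.5000: g = 0.03586, g' = -0.7399 → β = 0.5485
Converged at β = 0.5485.
Compositions from xᵢ = zᵢ/(1+β(Kᵢ−1)), yᵢ = Kᵢxᵢ:
  1: x = 0.1045, y = 0.3176
  2: x = 0.1859, y = 0.3999
  3: x = 0.7096, y = 0.2825

x_1 = 0.1045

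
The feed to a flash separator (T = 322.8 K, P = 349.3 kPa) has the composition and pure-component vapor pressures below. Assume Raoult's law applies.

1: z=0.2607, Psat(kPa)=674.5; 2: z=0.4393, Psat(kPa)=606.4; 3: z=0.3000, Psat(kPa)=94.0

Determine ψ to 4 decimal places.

Raoult's law: Kᵢ = Pᵢˢᵃᵗ/P = Pᵢˢᵃᵗ/349.3.
  K_1 = 674.5/349.3 = 1.931005, K_2 = 606.4/349.3 = 1.736044, K_3 = 94.0/349.3 = 0.269110
Iterate (Newton) starting at ψ = 0.67:
  ψ = 0.6700: g = -0.06365, g' = -0.8079 → ψ = 0.5912
  ψ = 0.5912: g = -0.00426, g' = -0.7065 → ψ = 0.5852
Converged at ψ = 0.5852.

ψ = 0.5852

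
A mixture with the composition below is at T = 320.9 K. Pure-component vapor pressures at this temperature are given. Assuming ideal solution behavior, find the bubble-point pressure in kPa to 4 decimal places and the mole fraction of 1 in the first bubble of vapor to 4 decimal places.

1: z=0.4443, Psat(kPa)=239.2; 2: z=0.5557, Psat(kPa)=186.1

Pbub = 209.6923 kPa, y_1 = 0.5068

At the bubble point ψ → 0, so ΣzᵢKᵢ = 1 with Kᵢ = Pᵢˢᵃᵗ/P ⇒ P = ΣzᵢPᵢˢᵃᵗ.
P = 0.4443·239.2 + 0.5557·186.1 = 209.6923 kPa
yᵢ = zᵢPᵢˢᵃᵗ/P ⇒ y_1 = 0.4443·239.2/209.6923 = 0.5068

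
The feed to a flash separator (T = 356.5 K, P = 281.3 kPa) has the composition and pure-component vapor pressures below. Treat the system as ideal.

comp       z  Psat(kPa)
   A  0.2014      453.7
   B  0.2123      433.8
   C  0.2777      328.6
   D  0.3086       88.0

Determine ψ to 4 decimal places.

Raoult's law: Kᵢ = Pᵢˢᵃᵗ/P = Pᵢˢᵃᵗ/281.3.
  K_A = 453.7/281.3 = 1.612869, K_B = 433.8/281.3 = 1.542126, K_C = 328.6/281.3 = 1.168148, K_D = 88.0/281.3 = 0.312833
Rachford–Rice: g(ψ) = Σ zᵢ(Kᵢ−1)/(1+ψ(Kᵢ−1)) = 0.
Feasibility: ΣzᵢKᵢ = 1.0732, Σzᵢ/Kᵢ = 1.4867 — both > 1, two phases present.
Iterate (Newton) starting at ψ = 0.5:
  ψ = 0.5000: g = -0.09495, g' = -0.4278 → ψ = 0.2780
  ψ = 0.2780: g = -0.01206, g' = -0.3322 → ψ = 0.2417
  ψ = 0.2417: g = -0.00017, g' = -0.3230 → ψ = 0.2412
Converged at ψ = 0.2412.

ψ = 0.2412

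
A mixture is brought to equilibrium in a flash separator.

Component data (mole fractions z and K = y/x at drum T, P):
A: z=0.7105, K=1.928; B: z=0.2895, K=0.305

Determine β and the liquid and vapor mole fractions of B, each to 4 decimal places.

Material balance + equilibrium reduce to Σ zᵢ(Kᵢ−1)/(1+β(Kᵢ−1)) = 0.
Feasibility: ΣzᵢKᵢ = 1.4581, Σzᵢ/Kᵢ = 1.3177 — both > 1, two phases present.
Binary case is linear: z₁(K₁−1)(1+β(K₂−1)) + z₂(K₂−1)(1+β(K₁−1)) = 0
⇒ β = [z₁(K₁−1)+z₂(K₂−1)] / [−(K₁−1)(K₂−1)] = 0.45814/0.64496 = 0.7103
Compositions from xᵢ = zᵢ/(1+β(Kᵢ−1)), yᵢ = Kᵢxᵢ:
  A: x = 0.4282, y = 0.8256
  B: x = 0.5718, y = 0.1744

β = 0.7103, x_B = 0.5718, y_B = 0.1744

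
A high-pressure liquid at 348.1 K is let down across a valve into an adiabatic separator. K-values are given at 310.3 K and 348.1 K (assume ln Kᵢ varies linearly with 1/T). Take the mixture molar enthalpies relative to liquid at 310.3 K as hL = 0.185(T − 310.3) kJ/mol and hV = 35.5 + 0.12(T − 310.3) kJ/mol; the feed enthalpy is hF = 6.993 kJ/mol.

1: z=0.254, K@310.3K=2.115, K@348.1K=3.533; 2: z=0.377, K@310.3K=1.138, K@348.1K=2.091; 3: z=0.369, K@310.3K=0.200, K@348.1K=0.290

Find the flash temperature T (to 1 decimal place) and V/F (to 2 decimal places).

Adiabatic flash: solve Rachford–Rice at each trial T, then check hF = ψ·hV(T) + (1−ψ)·hL(T).
  T = 310.3 K: K = (2.115, 1.138, 0.200), RR gives ψ = 0.073, H_out = 2.584 kJ/mol
  T = 348.1 K: K = (3.533, 2.091, 0.290), RR gives ψ = 0.647, H_out = 28.382 kJ/mol
  T = 329.2 K: K = (2.774, 1.570, 0.243), RR gives ψ = 0.448, H_out = 18.844 kJ/mol
  T = 319.8 K: K = (2.434, 1.344, 0.221), RR gives ψ = 0.296, H_out = 12.085 kJ/mol
  T = 315.1 K: K = (2.273, 1.239, 0.211), RR gives ψ = 0.197, H_out = 7.808 kJ/mol
  T = 312.7 K: K = (2.193, 1.188, 0.205), RR gives ψ = 0.138, H_out = 5.318 kJ/mol
Linear interpolation between T = 312.7 (H_out = 5.318) and T = 315.1 (H_out = 7.808) on hF = 6.993 gives T ≈ 314.3 K, at which ψ = 0.18.

T = 314.3 K, V/F = 0.18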